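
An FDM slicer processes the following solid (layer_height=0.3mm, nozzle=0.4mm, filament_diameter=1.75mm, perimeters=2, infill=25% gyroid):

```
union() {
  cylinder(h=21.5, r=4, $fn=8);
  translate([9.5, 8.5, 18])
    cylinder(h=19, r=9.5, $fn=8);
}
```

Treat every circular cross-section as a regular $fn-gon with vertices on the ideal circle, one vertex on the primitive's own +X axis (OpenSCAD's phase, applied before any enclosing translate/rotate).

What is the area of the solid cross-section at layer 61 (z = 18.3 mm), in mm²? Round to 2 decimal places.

At z = 18.3 mm: the r=4 cylinder contributes a regular 8-gon of circumradius 4 (area = (8/2)·4.000²·sin(360°/8) = 45.25 mm²); the r=9.5 cylinder at (9.5, 8.5) gives a regular 8-gon of circumradius 9.5 (constant along its height) (area = (8/2)·9.500²·sin(360°/8) = 255.27 mm²); Combining (union): the regions partially overlap — summed areas 300.52 mm² minus the doubly-counted overlap 0.62 mm² gives 299.90 mm² — area = 299.90 mm². Overall, the cross-section is a single solid region. Net area = 299.90 mm².

299.90 mm²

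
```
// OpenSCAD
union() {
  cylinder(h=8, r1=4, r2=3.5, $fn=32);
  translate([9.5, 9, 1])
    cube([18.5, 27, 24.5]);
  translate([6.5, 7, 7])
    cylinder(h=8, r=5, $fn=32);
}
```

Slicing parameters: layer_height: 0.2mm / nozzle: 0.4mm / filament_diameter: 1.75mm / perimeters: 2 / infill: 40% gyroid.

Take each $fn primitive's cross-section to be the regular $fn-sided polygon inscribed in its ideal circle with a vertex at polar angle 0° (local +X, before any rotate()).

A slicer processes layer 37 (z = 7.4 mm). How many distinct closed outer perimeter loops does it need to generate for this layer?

2

At z = 7.4 mm: the cone contributes a regular 32-gon of circumradius 3.538 (interpolated between r1=4 and r2=3.5 at t=0.925); the 18.5×27 cube at (9.5, 9) contributes its full rectangle; the cylinder at (6.5, 7): section is a regular 32-gon, circumradius r=5; Merging all regions: the regions partially overlap (shared area 1.82 mm²), so overlapping operands fuse into one piece — 2 connected regions. The result has 2 disconnected regions.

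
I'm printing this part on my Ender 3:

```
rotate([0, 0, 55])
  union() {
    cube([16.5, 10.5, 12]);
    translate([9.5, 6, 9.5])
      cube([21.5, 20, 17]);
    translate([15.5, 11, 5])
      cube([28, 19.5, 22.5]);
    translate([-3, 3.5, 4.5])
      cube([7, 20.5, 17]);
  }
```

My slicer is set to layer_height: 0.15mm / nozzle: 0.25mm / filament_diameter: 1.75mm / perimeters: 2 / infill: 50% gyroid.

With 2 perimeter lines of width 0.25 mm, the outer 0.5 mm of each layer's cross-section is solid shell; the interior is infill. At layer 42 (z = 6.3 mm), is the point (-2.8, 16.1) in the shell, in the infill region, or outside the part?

outside

At z = 6.3 mm: the cube (footprint 16.5×10.5) is included at this height; the cube at (9.5, 6) is absent (z outside [9.5, 26.5]); the cube at (15.5, 11) (footprint 28×19.5) is included at this height; the cube at (-3, 3.5) (footprint 7×20.5) is included at this height; Combining (union): the regions partially overlap (shared area 28.00 mm²), so overlapping operands fuse into one piece — 2 connected regions; (rotated 55° about Z; rotation is an isometry so areas/perimeters/island counts are preserved). Overall, the cross-section has 2 separate islands. Undo the 55° rotation: the query point maps to (11.582, 11.528) in the un-rotated model frame. The nearest boundary edge runs (4.00, 10.50)→(16.50, 10.50); distance from the point to it = 1.03 mm. The point is not inside any of the regions above, so it lies outside the cross-section (1.03 mm from the nearest boundary).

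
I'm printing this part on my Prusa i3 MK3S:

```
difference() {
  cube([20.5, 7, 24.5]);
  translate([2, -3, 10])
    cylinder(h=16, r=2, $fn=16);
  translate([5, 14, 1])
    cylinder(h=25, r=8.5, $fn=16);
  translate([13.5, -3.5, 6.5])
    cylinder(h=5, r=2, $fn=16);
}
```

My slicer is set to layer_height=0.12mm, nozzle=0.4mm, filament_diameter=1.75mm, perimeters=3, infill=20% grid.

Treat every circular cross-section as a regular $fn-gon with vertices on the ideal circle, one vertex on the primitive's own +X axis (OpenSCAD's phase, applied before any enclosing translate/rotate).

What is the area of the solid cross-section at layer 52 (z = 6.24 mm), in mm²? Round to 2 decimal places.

At z = 6.24 mm: the cube is present — its section is the full 20.5×7 rectangle (area 143.50 mm²); the cylinder at (2, -3) is not intersected at this z (z outside [10, 26]); the cylinder at (5, 14): section is a regular 16-gon, circumradius r=8.5 (area = (16/2)·8.500²·sin(360°/16) = 221.19 mm²); the cylinder at (13.5, -3.5) is not intersected at this z (z outside [6.5, 11.5]); After the difference (first − rest): starting from the 20.5×7 cube (143.50 mm²), the r=8.5 cylinder at (5, 14) partially overlaps it — only the 8.74 mm² overlap (of its 221.19 mm²) is removed, clipping the outline — area = 134.76 mm². Overall, the cross-section is a single solid region. Net area = 134.76 mm².

134.76 mm²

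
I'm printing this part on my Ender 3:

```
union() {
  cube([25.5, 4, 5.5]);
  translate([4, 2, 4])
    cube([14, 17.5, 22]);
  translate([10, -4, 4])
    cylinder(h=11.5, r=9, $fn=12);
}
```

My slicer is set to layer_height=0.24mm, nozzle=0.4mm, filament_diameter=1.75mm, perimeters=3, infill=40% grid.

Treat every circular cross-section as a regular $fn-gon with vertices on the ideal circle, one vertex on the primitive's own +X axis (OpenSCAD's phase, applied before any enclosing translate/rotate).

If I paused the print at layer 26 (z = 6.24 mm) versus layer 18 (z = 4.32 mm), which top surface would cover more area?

layer 18 (z = 4.32 mm)

Layer 26 (z = 6.24): the cube does not reach this height (z outside [0, 5.5]); the cube at (4, 2) (footprint 14×17.5) is included at this height (area 245.00 mm²); the r=9 cylinder at (10, -4) contributes a regular 12-gon of circumradius 9 (area = (12/2)·9.000²·sin(360°/12) = 243.00 mm²); Merging all regions: the regions partially overlap — summed areas 488.00 mm² minus the doubly-counted overlap 24.75 mm² gives 463.25 mm² — area = 463.25 mm². So its area = 463.25 mm². Layer 18 (z = 4.32): the cube is present — its section is the full 25.5×4 rectangle (area 102.00 mm²); the cube at (4, 2) is present — its section is the full 14×17.5 rectangle (area 245.00 mm²); the cylinder at (10, -4): section is a regular 12-gon, circumradius r=9 (area = (12/2)·9.000²·sin(360°/12) = 243.00 mm²); Combining (union): the regions partially overlap — summed areas 590.00 mm² minus the doubly-counted overlap 81.79 mm² gives 508.21 mm² — area = 508.21 mm². So its area = 508.21 mm². Layer 18 is larger (508.21 vs 463.25 mm²).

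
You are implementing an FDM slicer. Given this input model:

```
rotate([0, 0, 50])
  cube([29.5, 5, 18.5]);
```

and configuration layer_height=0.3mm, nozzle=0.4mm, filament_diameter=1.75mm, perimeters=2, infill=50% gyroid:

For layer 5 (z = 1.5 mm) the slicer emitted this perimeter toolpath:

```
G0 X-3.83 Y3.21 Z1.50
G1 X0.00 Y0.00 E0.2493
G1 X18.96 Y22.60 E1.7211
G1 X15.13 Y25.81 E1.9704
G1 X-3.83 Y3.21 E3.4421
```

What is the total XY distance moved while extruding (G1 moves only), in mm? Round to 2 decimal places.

Sum the Euclidean lengths of each G1 segment: total = 68.99 mm.

68.99 mm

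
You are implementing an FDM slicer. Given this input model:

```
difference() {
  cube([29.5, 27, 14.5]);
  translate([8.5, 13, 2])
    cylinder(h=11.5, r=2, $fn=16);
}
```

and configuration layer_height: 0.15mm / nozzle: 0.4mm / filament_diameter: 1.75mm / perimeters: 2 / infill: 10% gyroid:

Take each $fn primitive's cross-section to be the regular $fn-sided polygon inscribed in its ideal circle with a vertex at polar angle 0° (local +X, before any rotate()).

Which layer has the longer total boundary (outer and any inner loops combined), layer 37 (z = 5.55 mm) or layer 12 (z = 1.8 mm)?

layer 37 (z = 5.55 mm)

Layer 37 (z = 5.55): the cube is present — its section is the full 29.5×27 rectangle (perimeter 113.00 mm); the cylinder at (8.5, 13): section is a regular 16-gon, circumradius r=2 (perimeter = 2·16·2.000·sin(180°/16) = 12.49 mm); After the difference (first − rest): starting from the 29.5×27 cube, the r=2 cylinder at (8.5, 13) lies wholly inside it (removes its full 12.25 mm² and its 12.49 mm outline becomes a hole wall) — boundary (outer + 1 inner loop) = 125.49 mm. So its perimeter = 125.49 mm. Layer 12 (z = 1.8): the cube is present — its section is the full 29.5×27 rectangle (perimeter 113.00 mm); the cylinder at (8.5, 13) does not reach this height (z outside [2, 13.5]); After the difference (first − rest): none of the subtracted shapes is present at this height, so the 29.5×27 cube is unchanged — boundary = 113.00 mm. So its perimeter = 113.00 mm. Layer 37 is larger (125.49 vs 113.00 mm).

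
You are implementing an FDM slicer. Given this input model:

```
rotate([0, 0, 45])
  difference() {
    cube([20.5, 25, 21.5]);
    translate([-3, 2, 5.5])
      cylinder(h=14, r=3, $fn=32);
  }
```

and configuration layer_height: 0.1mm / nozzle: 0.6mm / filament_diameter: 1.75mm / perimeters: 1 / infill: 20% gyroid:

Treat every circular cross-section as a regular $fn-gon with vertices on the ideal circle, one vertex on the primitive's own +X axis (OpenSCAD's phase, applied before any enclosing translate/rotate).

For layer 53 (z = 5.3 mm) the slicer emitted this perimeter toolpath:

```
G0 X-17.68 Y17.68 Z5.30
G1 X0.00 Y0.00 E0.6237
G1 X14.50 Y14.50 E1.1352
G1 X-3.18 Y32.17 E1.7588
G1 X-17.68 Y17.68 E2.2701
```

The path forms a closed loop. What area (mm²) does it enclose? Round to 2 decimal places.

512.56 mm²

Apply the shoelace formula to the sequence of (X, Y) vertices; enclosed area = 512.56 mm².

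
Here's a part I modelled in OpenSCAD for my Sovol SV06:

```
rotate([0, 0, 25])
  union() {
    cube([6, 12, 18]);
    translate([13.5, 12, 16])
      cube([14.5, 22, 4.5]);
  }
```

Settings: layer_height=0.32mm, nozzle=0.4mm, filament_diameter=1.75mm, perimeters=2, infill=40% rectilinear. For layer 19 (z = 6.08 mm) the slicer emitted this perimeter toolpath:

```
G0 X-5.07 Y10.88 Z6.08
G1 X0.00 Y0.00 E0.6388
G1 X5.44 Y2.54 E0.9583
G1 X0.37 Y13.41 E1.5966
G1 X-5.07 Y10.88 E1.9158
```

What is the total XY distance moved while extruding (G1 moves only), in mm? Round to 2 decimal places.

36.00 mm

Sum the Euclidean lengths of each G1 segment: total = 36.00 mm.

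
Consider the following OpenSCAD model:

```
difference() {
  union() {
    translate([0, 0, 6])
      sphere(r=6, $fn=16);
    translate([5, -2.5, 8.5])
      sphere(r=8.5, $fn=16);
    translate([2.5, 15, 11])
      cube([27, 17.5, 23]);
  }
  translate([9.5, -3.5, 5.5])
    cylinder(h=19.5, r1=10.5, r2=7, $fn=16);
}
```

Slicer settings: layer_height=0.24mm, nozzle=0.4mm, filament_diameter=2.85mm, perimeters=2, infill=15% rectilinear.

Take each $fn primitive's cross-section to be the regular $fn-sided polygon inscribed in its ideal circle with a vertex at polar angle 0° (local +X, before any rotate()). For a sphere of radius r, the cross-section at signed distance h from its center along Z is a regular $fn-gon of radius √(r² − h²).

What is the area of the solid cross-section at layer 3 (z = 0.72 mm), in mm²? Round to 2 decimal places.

At z = 0.72 mm: the r=6 sphere contributes a regular 16-gon of circumradius √(6²−5.28²) = 2.850 (area = (16/2)·2.850²·sin(360°/16) = 24.86 mm²); the r=8.5 sphere at (5, -2.5) contributes a regular 16-gon of circumradius √(8.5²−7.78²) = 3.424 (area = (16/2)·3.424²·sin(360°/16) = 35.89 mm²); the cube at (2.5, 15) does not reach this height (z outside [11, 34]); Merging all regions: the regions partially overlap — summed areas 60.75 mm² minus the doubly-counted overlap 1.08 mm² gives 59.67 mm² — area = 59.67 mm²; the cone at (9.5, -3.5) is absent (z outside [5.5, 25]); Subtracting the remaining from the first: none of the subtracted shapes is present at this height, so that combined region is unchanged — area = 59.67 mm². Overall, the cross-section is a single solid region. Net area = 59.67 mm².

59.67 mm²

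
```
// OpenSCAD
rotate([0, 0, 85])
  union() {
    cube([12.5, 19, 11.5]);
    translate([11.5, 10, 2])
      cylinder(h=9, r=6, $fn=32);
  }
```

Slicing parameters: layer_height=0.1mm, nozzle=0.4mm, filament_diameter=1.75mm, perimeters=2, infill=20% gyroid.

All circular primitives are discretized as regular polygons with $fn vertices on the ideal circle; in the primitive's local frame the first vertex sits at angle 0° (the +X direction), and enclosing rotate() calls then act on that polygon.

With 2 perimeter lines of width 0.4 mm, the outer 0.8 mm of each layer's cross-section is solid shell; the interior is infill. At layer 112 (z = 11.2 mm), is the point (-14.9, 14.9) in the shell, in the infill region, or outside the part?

At z = 11.2 mm: the 12.5×19 cube contributes its full rectangle; the cylinder at (11.5, 10) is not intersected at this z (z outside [2, 11]); Combining (union): only the 12.5×19 cube is present, so the union is just that shape — 1 connected region; (rotated 85° about Z; rotation is an isometry so areas/perimeters/island counts are preserved). Overall, the cross-section is a single solid region. Undo the 85° rotation: the query point maps to (13.545, 16.142) in the un-rotated model frame. The nearest boundary edge runs (12.50, 0.00)→(12.50, 19.00); distance from the point to it = 1.04 mm. The point is not inside any of the regions above, so it lies outside the cross-section (1.04 mm from the nearest boundary).

outside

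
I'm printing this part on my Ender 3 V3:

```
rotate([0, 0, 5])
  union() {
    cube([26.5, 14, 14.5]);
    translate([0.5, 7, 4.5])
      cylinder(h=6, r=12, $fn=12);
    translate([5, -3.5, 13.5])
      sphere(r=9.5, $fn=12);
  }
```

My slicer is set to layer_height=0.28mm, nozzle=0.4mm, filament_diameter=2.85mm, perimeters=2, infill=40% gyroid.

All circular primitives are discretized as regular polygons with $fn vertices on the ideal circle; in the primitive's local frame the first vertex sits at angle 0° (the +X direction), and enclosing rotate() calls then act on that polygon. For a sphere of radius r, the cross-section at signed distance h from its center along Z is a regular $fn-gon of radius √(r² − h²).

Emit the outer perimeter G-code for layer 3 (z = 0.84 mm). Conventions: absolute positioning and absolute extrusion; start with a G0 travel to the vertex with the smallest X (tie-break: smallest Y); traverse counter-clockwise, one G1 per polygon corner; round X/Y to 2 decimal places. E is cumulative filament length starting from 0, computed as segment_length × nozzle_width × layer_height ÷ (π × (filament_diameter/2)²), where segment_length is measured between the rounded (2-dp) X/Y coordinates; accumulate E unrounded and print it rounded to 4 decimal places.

At z = 0.84 mm: the cube (footprint 26.5×14) is included at this height; the cylinder at (0.5, 7) is not intersected at this z (z outside [4.5, 10.5]); the sphere at (5, -3.5) is not intersected at this z (|z−center|=12.660 > r=9.5); Combining (union): only the 26.5×14 cube is present, so the union is just that shape — 1 connected region; (rotated 5° about Z; rotation is an isometry so areas/perimeters/island counts are preserved). The outline is a single polygon with 4 vertices. Extrusion per mm of travel: 0.4 × 0.28 / (π × 1.425²) = 0.017557. Accumulating E over each segment gives final E = 1.4222.

G0 X-1.22 Y13.95 Z0.84
G1 X0.00 Y0.00 E0.2458
G1 X26.40 Y2.31 E0.7111
G1 X25.18 Y16.26 E0.9570
G1 X-1.22 Y13.95 E1.4222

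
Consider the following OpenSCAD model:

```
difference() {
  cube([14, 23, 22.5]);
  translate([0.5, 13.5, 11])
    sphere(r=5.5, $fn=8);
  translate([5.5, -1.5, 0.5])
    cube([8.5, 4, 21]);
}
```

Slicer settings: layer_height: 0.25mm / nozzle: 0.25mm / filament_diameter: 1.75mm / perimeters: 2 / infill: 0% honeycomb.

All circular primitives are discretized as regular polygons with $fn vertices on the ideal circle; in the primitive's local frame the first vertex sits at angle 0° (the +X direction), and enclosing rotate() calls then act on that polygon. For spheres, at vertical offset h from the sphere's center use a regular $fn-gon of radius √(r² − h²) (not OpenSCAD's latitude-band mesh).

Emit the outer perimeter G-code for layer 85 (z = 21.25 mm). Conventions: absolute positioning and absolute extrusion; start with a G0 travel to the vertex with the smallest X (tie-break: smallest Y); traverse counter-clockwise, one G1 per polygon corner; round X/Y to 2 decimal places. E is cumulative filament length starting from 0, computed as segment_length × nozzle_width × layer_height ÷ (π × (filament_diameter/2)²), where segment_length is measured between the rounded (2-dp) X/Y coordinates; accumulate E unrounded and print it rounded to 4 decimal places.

G0 X0.00 Y0.00 Z21.25
G1 X5.50 Y0.00 E0.1429
G1 X5.50 Y2.50 E0.2079
G1 X14.00 Y2.50 E0.4287
G1 X14.00 Y23.00 E0.9614
G1 X0.00 Y23.00 E1.3252
G1 X0.00 Y0.00 E1.9229

At z = 21.25 mm: the 14×23 cube contributes its full rectangle; the sphere at (0.5, 13.5) is absent (|z−center|=10.250 > r=5.5); the 8.5×4 cube at (5.5, -1.5) contributes its full rectangle; Taking the first minus the rest: starting from the 14×23 cube, the 8.5×4 cube at (5.5, -1.5) partially overlaps it — only the 21.25 mm² overlap (of its 34.00 mm²) is removed, clipping the outline — 1 connected region. The outline is a single polygon with 6 vertices. Extrusion per mm of travel: 0.25 × 0.25 / (π × 0.875²) = 0.025984. Accumulating E over each segment gives final E = 1.9229.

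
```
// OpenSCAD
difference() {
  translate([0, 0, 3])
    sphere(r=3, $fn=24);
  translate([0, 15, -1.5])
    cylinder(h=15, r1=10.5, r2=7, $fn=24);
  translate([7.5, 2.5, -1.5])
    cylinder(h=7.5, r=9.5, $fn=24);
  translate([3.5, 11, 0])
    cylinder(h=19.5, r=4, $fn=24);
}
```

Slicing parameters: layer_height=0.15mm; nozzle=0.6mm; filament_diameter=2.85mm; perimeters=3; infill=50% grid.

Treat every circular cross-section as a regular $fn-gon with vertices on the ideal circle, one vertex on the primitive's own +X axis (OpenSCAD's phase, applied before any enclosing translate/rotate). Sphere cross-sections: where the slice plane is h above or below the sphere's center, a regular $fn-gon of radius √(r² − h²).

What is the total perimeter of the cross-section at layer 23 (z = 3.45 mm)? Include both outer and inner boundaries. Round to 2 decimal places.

At z = 3.45 mm: the r=3 sphere contributes a regular 24-gon of circumradius √(3²−0.45²) = 2.966 (perimeter = 2·24·2.966·sin(180°/24) = 18.58 mm); the cone at (0, 15): at t=0.330 of its height the radius interpolates to r₁+(r₂−r₁)t = 9.345, giving a regular 24-gon of that circumradius (perimeter = 2·24·9.345·sin(180°/24) = 58.55 mm); the r=9.5 cylinder at (7.5, 2.5) gives a regular 24-gon of circumradius 9.5 (constant along its height) (perimeter = 2·24·9.500·sin(180°/24) = 59.52 mm); the r=4 cylinder at (3.5, 11) gives a regular 24-gon of circumradius 4 (constant along its height) (perimeter = 2·24·4.000·sin(180°/24) = 25.06 mm); Subtracting the remaining from the first: starting from the r=3 sphere, the cone at (0, 15) misses the remaining region (no effect); the r=9.5 cylinder at (7.5, 2.5) partially overlaps it — only the 21.67 mm² overlap (of its 280.30 mm²) is removed, clipping the outline; the r=4 cylinder at (3.5, 11) misses the remaining region (no effect) — boundary = 12.47 mm. Overall, the cross-section is a single solid region. Total boundary length (outer) = 12.47 mm.

12.47 mm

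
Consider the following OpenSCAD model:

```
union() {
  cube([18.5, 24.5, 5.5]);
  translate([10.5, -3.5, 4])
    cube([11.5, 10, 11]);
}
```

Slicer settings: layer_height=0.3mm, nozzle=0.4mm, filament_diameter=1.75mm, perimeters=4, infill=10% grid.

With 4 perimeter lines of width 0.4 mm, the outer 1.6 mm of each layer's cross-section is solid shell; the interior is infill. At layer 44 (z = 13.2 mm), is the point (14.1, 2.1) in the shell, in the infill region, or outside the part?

infill

At z = 13.2 mm: the cube is not intersected at this z (z outside [0, 5.5]); the cube at (10.5, -3.5) (footprint 11.5×10) is included at this height; Taking the union: only the 11.5×10 cube at (10.5, -3.5) is present, so the union is just that shape — 1 connected region. Overall, the cross-section is a single solid region. The nearest boundary edge runs (10.50, 6.50)→(10.50, -3.50); distance from the point to it = 3.60 mm. The point is inside the cross-section and 3.60 mm from the nearest boundary — more than the 1.6 mm shell width (4 × 0.4), so it's in the infill interior.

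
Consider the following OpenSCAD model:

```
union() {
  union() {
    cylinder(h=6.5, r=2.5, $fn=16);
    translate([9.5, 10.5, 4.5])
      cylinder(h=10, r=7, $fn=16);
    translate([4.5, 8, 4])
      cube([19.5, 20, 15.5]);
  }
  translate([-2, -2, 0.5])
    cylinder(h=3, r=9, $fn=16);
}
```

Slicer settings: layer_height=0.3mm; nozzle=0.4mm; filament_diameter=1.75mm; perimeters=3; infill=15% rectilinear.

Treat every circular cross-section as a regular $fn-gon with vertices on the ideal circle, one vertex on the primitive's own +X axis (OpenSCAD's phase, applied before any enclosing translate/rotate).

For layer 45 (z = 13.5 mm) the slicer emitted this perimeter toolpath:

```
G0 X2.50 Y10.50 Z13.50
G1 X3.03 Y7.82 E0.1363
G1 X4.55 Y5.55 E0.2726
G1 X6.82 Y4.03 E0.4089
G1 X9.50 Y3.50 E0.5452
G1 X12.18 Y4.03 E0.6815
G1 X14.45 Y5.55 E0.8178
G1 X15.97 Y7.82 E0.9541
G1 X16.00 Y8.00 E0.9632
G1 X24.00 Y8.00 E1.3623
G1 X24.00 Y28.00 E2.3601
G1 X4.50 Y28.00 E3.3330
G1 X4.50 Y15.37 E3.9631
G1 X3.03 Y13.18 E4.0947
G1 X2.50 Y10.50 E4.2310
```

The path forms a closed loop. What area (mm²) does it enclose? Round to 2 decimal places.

441.92 mm²

Apply the shoelace formula to the sequence of (X, Y) vertices; enclosed area = 441.92 mm².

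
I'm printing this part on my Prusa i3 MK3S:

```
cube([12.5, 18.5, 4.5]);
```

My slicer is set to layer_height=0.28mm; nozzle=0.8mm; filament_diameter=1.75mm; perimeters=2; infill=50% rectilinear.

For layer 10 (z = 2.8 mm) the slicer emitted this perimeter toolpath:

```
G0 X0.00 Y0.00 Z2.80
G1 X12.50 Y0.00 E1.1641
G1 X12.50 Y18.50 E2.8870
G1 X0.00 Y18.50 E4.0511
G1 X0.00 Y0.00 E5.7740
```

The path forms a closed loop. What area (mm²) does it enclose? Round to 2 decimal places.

Apply the shoelace formula to the sequence of (X, Y) vertices; enclosed area = 231.25 mm².

231.25 mm²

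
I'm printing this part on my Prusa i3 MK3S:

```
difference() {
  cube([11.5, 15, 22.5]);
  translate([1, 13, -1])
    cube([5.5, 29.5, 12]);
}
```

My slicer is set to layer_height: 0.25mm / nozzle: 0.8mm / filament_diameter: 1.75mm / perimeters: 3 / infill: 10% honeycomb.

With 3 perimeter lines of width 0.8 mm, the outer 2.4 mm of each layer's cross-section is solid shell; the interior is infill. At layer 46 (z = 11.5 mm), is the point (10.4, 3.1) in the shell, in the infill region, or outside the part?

shell

At z = 11.5 mm: the 11.5×15 cube contributes its full rectangle; the cube at (1, 13) does not reach this height (z outside [-1, 11]); Subtracting the remaining from the first: none of the subtracted shapes is present at this height, so the 11.5×15 cube is unchanged — 1 connected region. Overall, the cross-section is a single solid region. The nearest boundary edge runs (11.50, 0.00)→(11.50, 15.00); distance from the point to it = 1.10 mm. The point is inside the cross-section, 1.10 mm from the nearest boundary — within the 2.4 mm shell band (3 × 0.8).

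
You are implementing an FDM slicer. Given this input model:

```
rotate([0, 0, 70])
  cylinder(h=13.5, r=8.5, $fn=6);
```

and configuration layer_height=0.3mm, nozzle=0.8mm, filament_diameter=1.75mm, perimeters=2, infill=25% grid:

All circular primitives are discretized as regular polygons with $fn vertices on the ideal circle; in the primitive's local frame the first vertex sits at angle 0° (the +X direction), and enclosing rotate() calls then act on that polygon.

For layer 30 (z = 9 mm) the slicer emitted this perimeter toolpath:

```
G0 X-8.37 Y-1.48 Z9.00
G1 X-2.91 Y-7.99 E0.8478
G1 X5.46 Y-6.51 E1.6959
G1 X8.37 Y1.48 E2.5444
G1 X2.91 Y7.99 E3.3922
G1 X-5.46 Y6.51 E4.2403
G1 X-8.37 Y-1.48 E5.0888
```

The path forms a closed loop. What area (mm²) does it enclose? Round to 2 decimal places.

Apply the shoelace formula to the sequence of (X, Y) vertices; enclosed area = 187.71 mm².

187.71 mm²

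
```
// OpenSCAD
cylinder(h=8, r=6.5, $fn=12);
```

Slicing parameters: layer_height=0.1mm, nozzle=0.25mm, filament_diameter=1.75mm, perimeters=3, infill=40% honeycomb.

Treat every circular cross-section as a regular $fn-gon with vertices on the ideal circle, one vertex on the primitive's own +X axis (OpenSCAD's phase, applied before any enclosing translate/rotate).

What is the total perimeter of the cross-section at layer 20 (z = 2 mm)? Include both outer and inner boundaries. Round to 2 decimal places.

At z = 2 mm: the r=6.5 cylinder contributes a regular 12-gon of circumradius 6.5 (perimeter = 2·12·6.500·sin(180°/12) = 40.38 mm). Overall, the cross-section is a single solid region. Total boundary length (outer) = 40.38 mm.

40.38 mm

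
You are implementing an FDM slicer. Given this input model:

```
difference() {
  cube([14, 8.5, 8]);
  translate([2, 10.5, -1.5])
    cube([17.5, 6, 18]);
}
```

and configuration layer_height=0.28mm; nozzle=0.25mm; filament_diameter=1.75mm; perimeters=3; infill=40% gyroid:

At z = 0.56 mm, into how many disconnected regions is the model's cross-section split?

At z = 0.56 mm: the 14×8.5 cube contributes its full rectangle; the cube at (2, 10.5) is present — its section is the full 17.5×6 rectangle; After the difference (first − rest): starting from the 14×8.5 cube, the 17.5×6 cube at (2, 10.5) misses the remaining region (no effect) — 1 connected region. The result has 1 disconnected region.

1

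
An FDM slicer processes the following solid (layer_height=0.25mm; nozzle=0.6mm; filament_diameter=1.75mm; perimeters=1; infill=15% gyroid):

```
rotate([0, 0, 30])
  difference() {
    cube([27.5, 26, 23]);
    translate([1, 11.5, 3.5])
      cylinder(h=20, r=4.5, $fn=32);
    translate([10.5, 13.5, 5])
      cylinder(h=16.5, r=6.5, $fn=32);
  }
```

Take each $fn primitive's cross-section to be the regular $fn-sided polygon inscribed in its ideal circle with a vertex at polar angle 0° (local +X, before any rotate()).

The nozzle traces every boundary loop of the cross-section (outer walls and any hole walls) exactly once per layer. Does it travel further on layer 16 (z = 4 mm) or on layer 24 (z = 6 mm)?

layer 24 (z = 6 mm)

Layer 16 (z = 4): the cube (footprint 27.5×26) is included at this height (perimeter 107.00 mm); the cylinder at (1, 11.5): section is a regular 32-gon, circumradius r=4.5 (perimeter = 2·32·4.500·sin(180°/32) = 28.23 mm); the cylinder at (10.5, 13.5) does not reach this height (z outside [5, 21.5]); Subtracting the remaining from the first: starting from the 27.5×26 cube, the r=4.5 cylinder at (1, 11.5) partially overlaps it — only the 40.50 mm² overlap (of its 63.21 mm²) is removed, clipping the outline — boundary = 114.38 mm; (rotated 30° about Z; rotation is an isometry so areas/perimeters/island counts are preserved). So its perimeter = 114.38 mm. Layer 24 (z = 6): the cube is present — its section is the full 27.5×26 rectangle (perimeter 107.00 mm); the r=4.5 cylinder at (1, 11.5) gives a regular 32-gon of circumradius 4.5 (constant along its height) (perimeter = 2·32·4.500·sin(180°/32) = 28.23 mm); the cylinder at (10.5, 13.5): section is a regular 32-gon, circumradius r=6.5 (perimeter = 2·32·6.500·sin(180°/32) = 40.78 mm); Taking the first minus the rest: starting from the 27.5×26 cube, the r=4.5 cylinder at (1, 11.5) partially overlaps it — only the 40.50 mm² overlap (of its 63.21 mm²) is removed, clipping the outline; the r=6.5 cylinder at (10.5, 13.5) partially overlaps it — only the 127.64 mm² overlap (of its 131.88 mm²) is removed, clipping the outline — boundary = 144.64 mm; (whole slice rotated 30° about Z — lengths, areas and connectivity unchanged). So its perimeter = 144.64 mm. Layer 24 is larger (144.64 vs 114.38 mm).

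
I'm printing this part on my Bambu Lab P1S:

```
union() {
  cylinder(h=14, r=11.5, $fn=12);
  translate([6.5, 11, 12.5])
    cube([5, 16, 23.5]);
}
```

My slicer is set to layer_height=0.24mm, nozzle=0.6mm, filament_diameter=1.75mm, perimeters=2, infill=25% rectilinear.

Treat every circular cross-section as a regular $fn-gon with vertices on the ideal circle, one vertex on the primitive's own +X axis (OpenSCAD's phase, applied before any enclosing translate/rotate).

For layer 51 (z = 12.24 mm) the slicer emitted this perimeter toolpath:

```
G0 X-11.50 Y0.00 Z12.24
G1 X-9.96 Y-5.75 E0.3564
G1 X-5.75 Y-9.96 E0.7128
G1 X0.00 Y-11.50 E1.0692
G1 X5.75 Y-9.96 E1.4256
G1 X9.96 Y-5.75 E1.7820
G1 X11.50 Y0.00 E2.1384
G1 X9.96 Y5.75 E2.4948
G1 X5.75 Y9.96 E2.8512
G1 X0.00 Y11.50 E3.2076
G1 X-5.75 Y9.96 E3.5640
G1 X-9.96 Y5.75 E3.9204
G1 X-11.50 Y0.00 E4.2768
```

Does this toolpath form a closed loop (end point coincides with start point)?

yes

Start point (G0): (-11.50, 0.00). End point (last G1): the path returns to the start — closed.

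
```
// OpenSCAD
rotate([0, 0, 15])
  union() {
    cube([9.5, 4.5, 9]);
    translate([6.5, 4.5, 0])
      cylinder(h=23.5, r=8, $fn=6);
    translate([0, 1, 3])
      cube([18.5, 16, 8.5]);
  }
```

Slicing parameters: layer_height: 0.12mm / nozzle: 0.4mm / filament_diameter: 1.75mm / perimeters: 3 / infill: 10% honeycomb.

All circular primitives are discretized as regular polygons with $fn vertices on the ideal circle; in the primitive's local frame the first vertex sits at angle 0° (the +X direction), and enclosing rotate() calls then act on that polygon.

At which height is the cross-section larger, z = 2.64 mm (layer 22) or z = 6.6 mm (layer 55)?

Layer 22 (z = 2.64): the cube is present — its section is the full 9.5×4.5 rectangle (area 42.75 mm²); the r=8 cylinder at (6.5, 4.5) gives a regular 6-gon of circumradius 8 (constant along its height) (area = (6/2)·8.000²·sin(360°/6) = 166.28 mm²); the cube at (0, 1) does not reach this height (z outside [3, 11.5]); Combining (union): the regions partially overlap — summed areas 209.03 mm² minus the doubly-counted overlap 41.71 mm² gives 167.32 mm² — area = 167.32 mm²; (rotated 15° about Z; rotation is an isometry so areas/perimeters/island counts are preserved). So its area = 167.32 mm². Layer 55 (z = 6.6): the cube is present — its section is the full 9.5×4.5 rectangle (area 42.75 mm²); the r=8 cylinder at (6.5, 4.5) gives a regular 6-gon of circumradius 8 (constant along its height) (area = (6/2)·8.000²·sin(360°/6) = 166.28 mm²); the cube at (0, 1) (footprint 18.5×16) is included at this height (area 296.00 mm²); Taking the union: the regions partially overlap — summed areas 505.03 mm² minus the doubly-counted overlap 170.11 mm² gives 334.92 mm² — area = 334.92 mm²; (rotated 15° about Z; rotation is an isometry so areas/perimeters/island counts are preserved). So its area = 334.92 mm². Layer 55 is larger (334.92 vs 167.32 mm²).

layer 55 (z = 6.6 mm)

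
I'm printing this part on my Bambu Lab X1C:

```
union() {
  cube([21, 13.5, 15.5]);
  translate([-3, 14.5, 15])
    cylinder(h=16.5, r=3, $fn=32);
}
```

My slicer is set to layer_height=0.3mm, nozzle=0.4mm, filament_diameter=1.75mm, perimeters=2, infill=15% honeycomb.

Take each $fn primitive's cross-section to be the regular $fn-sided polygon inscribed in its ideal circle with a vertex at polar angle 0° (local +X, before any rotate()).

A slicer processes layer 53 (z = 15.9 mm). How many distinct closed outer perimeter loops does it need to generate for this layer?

At z = 15.9 mm: the cube is not intersected at this z (z outside [0, 15.5]); the r=3 cylinder at (-3, 14.5) gives a regular 32-gon of circumradius 3 (constant along its height); Taking the union: only the r=3 cylinder at (-3, 14.5) is present, so the union is just that shape — 1 connected region. The result has 1 disconnected region.

1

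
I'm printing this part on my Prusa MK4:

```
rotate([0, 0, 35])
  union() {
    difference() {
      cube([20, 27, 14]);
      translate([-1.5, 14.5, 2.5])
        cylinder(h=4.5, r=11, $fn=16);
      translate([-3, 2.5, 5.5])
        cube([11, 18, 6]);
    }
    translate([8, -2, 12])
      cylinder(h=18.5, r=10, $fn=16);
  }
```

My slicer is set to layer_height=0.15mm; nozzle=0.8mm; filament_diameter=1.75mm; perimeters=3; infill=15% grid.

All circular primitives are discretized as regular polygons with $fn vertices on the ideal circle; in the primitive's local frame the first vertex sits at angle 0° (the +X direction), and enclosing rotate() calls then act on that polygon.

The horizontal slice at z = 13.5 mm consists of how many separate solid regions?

At z = 13.5 mm: the cube (footprint 20×27) is included at this height; the cylinder at (-1.5, 14.5) does not reach this height (z outside [2.5, 7]); the cube at (-3, 2.5) does not reach this height (z outside [5.5, 11.5]); Taking the first minus the rest: none of the subtracted shapes is present at this height, so the 20×27 cube is unchanged — 1 connected region; the cylinder at (8, -2): section is a regular 16-gon, circumradius r=10; Taking the union: the regions partially overlap (shared area 110.13 mm²), so overlapping operands fuse into one piece — 1 connected region; (rotated 35° about Z; rotation is an isometry so areas/perimeters/island counts are preserved). The result has 1 disconnected region.

1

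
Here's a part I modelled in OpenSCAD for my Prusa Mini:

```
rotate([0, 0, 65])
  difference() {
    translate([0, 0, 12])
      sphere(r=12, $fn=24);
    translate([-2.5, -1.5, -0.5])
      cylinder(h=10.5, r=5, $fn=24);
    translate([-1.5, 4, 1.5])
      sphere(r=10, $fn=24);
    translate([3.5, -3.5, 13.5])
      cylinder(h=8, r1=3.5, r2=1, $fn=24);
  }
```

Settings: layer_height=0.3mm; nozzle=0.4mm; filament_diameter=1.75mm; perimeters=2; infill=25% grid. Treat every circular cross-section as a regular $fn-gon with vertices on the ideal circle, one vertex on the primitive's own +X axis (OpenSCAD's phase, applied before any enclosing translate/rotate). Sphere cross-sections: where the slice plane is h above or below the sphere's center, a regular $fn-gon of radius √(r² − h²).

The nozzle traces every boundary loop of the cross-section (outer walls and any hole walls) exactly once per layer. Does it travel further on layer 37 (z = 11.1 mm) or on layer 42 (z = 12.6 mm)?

layer 37 (z = 11.1 mm)

Layer 37 (z = 11.1): the r=12 sphere slices to a regular 24-gon of circumradius 11.966 (√(r²−h²) with h=0.9 from center) (perimeter = 2·24·11.966·sin(180°/24) = 74.97 mm); the cylinder at (-2.5, -1.5) is not intersected at this z (z outside [-0.5, 10]); the r=10 sphere at (-1.5, 4) contributes a regular 24-gon of circumradius √(10²−9.6²) = 2.800 (perimeter = 2·24·2.800·sin(180°/24) = 17.54 mm); the cone at (3.5, -3.5) does not reach this height (z outside [13.5, 21.5]); Subtracting the remaining from the first: starting from the r=12 sphere, the r=10 sphere at (-1.5, 4) lies wholly inside it (removes its full 24.35 mm² and its 17.54 mm outline becomes a hole wall) — boundary (outer + 1 inner loop) = 92.51 mm; (rotated 65° about Z; rotation is an isometry so areas/perimeters/island counts are preserved). So its perimeter = 92.51 mm. Layer 42 (z = 12.6): the r=12 sphere contributes a regular 24-gon of circumradius √(12²−0.6²) = 11.985 (perimeter = 2·24·11.985·sin(180°/24) = 75.09 mm); the cylinder at (-2.5, -1.5) is absent (z outside [-0.5, 10]); the sphere at (-1.5, 4) does not reach this height (|z−center|=11.100 > r=10); the cone at (3.5, -3.5) is absent (z outside [13.5, 21.5]); Taking the first minus the rest: none of the subtracted shapes is present at this height, so the r=12 sphere is unchanged — boundary = 75.09 mm; (rotated 65° about Z; rotation is an isometry so areas/perimeters/island counts are preserved). So its perimeter = 75.09 mm. Layer 37 is larger (92.51 vs 75.09 mm).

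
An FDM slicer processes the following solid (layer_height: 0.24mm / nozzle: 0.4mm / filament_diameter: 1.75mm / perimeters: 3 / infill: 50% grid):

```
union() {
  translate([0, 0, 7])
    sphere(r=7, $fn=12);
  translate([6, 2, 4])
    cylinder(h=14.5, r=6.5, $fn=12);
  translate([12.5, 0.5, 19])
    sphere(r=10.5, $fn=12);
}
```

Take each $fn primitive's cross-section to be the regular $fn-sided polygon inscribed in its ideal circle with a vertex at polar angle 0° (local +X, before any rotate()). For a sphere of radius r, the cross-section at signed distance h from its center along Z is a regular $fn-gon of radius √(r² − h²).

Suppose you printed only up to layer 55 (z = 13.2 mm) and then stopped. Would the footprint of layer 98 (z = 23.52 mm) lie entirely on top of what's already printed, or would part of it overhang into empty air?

part overhangs

Compare the two slices. At z = 13.2: the r=7 sphere slices to a regular 12-gon of circumradius 3.250 (√(r²−h²) with h=6.2 from center) (area = (12/2)·3.250²·sin(360°/12) = 31.68 mm²); the r=6.5 cylinder at (6, 2) gives a regular 12-gon of circumradius 6.5 (constant along its height) (area = (12/2)·6.500²·sin(360°/12) = 126.75 mm²); the sphere at (12.5, 0.5): section is a regular 12-gon, circumradius = √(r²−h²) = √(10.5²−5.8²) = 8.753 (area = (12/2)·8.753²·sin(360°/12) = 229.83 mm²); Merging all regions: the regions partially overlap — summed areas 388.26 mm² minus the doubly-counted overlap 90.76 mm² gives 297.50 mm² — area = 297.50 mm². At z = 23.52: the sphere does not reach this height (|z−center|=16.520 > r=7); the cylinder at (6, 2) is not intersected at this z (z outside [4, 18.5]); the r=10.5 sphere at (12.5, 0.5) contributes a regular 12-gon of circumradius √(10.5²−4.52²) = 9.477 (area = (12/2)·9.477²·sin(360°/12) = 269.46 mm²); Combining (union): only the r=10.5 sphere at (12.5, 0.5) is present, so the union is just that shape — area = 269.46 mm². Checking containment: at z = 23.52 the cross-section extends beyond the z = 13.2 cross-section by about 29.93 mm².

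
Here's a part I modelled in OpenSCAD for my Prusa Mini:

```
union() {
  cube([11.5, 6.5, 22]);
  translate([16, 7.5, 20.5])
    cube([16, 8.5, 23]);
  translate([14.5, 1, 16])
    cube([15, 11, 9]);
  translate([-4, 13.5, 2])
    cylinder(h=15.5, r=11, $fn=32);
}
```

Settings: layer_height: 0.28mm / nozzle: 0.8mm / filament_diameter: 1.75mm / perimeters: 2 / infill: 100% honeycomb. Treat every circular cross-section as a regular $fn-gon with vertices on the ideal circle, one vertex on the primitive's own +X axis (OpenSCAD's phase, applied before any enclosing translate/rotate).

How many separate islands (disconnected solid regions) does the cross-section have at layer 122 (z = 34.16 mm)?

At z = 34.16 mm: the cube is not intersected at this z (z outside [0, 22]); the 16×8.5 cube at (16, 7.5) contributes its full rectangle; the cube at (14.5, 1) does not reach this height (z outside [16, 25]); the cylinder at (-4, 13.5) does not reach this height (z outside [2, 17.5]); Combining (union): only the 16×8.5 cube at (16, 7.5) is present, so the union is just that shape — 1 connected region. Overall, the cross-section is a single solid region. Island count = 1.

1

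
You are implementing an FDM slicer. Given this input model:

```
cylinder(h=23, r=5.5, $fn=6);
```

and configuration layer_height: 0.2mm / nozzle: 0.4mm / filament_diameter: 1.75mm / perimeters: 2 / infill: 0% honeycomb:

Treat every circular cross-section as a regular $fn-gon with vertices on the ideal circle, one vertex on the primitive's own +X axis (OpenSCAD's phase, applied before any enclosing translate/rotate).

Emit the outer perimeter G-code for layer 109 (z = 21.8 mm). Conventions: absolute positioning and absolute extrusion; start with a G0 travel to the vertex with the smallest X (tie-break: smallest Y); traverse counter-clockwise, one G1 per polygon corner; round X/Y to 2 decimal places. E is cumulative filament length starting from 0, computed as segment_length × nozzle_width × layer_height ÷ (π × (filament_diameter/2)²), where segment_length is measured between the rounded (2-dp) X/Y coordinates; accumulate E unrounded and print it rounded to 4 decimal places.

At z = 21.8 mm: the r=5.5 cylinder gives a regular 6-gon of circumradius 5.5 (constant along its height). The outline is a single polygon with 6 vertices. Extrusion per mm of travel: 0.4 × 0.2 / (π × 0.875²) = 0.033260. Accumulating E over each segment gives final E = 1.0972.

G0 X-5.50 Y0.00 Z21.80
G1 X-2.75 Y-4.76 E0.1828
G1 X2.75 Y-4.76 E0.3658
G1 X5.50 Y0.00 E0.5486
G1 X2.75 Y4.76 E0.7315
G1 X-2.75 Y4.76 E0.9144
G1 X-5.50 Y0.00 E1.0972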